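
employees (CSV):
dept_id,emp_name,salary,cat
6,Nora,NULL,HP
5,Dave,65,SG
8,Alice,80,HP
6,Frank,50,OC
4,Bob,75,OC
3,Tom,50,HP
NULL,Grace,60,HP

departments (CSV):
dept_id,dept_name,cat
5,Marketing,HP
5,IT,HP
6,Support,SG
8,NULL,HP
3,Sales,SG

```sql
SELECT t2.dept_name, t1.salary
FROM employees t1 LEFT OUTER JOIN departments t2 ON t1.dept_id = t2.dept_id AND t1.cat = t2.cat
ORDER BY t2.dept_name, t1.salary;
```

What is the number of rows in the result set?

LEFT JOIN keeps every row from `employees`; unmatched rows get NULL for `departments`'s columns.
Matching on t1.dept_id = t2.dept_id AND t1.cat = t2.cat. A NULL in a compared column never satisfies the condition.
Matched pairs: 1; unmatched t1 rows kept: 6.
Total: 1 matched + 6 padded = 7 rows.

7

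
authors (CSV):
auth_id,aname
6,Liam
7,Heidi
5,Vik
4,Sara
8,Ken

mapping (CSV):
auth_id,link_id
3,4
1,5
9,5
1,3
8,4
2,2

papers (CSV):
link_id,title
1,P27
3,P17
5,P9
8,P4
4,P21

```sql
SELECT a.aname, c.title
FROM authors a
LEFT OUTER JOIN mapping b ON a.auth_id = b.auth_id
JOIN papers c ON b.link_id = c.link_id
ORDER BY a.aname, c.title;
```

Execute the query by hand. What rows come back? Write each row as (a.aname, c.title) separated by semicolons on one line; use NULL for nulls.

(Ken, P21)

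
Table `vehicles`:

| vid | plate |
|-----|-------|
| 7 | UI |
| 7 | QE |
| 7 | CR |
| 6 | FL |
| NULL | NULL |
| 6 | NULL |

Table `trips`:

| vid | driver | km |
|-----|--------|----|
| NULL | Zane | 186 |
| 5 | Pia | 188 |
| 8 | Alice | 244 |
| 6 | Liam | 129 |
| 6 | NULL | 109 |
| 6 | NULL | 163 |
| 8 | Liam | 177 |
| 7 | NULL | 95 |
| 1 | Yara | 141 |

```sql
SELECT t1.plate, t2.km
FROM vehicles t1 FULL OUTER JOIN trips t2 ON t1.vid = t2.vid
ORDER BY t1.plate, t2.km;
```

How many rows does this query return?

FULL OUTER JOIN keeps every row from both sides; unmatched rows get NULL for the other side's columns.
Matching on t1.vid = t2.vid. A NULL in a compared column never satisfies the condition.
Matched pairs: 9; unmatched t1 rows kept: 1; unmatched t2 rows kept: 5.
Total: 9 matched + 6 padded = 15 rows.

15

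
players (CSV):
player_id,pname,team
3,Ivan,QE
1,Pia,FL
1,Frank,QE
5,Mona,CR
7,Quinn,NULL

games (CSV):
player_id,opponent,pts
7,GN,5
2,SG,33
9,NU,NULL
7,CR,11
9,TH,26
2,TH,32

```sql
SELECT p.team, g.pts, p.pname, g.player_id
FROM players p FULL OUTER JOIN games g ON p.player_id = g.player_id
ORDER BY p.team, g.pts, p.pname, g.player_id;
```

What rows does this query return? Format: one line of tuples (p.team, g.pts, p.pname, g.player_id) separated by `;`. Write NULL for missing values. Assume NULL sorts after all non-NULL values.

FULL OUTER JOIN keeps every row from both sides; unmatched rows get NULL for the other side's columns.
Matching on p.player_id = g.player_id.
- p row (player_id=3): no match → kept, g columns NULL.
- p row (player_id=1): no match → kept, g columns NULL.
- p row (player_id=1): no match → kept, g columns NULL.
- p row (player_id=5): no match → kept, g columns NULL.
- p row (player_id=7): matches 2 g row(s) → 2 output row(s).
- 4 row(s) from g found no p partner → padded with NULL.
After projecting and ordering:
p.team | g.pts | p.pname | g.player_id
CR | NULL | Mona | NULL
FL | NULL | Pia | NULL
QE | NULL | Frank | NULL
QE | NULL | Ivan | NULL
NULL | 5 | Quinn | 7
NULL | 11 | Quinn | 7
NULL | 26 | NULL | 9
NULL | 32 | NULL | 2
NULL | 33 | NULL | 2
NULL | NULL | NULL | 9

(CR, NULL, Mona, NULL); (FL, NULL, Pia, NULL); (QE, NULL, Frank, NULL); (QE, NULL, Ivan, NULL); (NULL, 5, Quinn, 7); (NULL, 11, Quinn, 7); (NULL, 26, NULL, 9); (NULL, 32, NULL, 2); (NULL, 33, NULL, 2); (NULL, NULL, NULL, 9)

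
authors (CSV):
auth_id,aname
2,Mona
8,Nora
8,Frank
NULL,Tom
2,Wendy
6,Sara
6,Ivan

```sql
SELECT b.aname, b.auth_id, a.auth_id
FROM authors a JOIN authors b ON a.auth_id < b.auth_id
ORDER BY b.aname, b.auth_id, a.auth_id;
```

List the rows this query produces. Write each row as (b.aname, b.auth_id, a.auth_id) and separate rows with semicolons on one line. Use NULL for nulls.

(Frank, 8, 2); (Frank, 8, 2); (Frank, 8, 6); (Frank, 8, 6); (Ivan, 6, 2); (Ivan, 6, 2); (Nora, 8, 2); (Nora, 8, 2); (Nora, 8, 6); (Nora, 8, 6); (Sara, 6, 2); (Sara, 6, 2)

INNER JOIN keeps only pairs where the ON condition holds.
Matching on a.auth_id < b.auth_id. A NULL in a compared column never satisfies the condition.
- a (auth_id=2) pairs with 4 row(s) of b.
- a (auth_id=8) has no partner → excluded.
- a (auth_id=8) has no partner → excluded.
- a (auth_id=NULL) has no partner → excluded.
- a (auth_id=2) pairs with 4 row(s) of b.
- a (auth_id=6) pairs with 2 row(s) of b.
- a (auth_id=6) pairs with 2 row(s) of b.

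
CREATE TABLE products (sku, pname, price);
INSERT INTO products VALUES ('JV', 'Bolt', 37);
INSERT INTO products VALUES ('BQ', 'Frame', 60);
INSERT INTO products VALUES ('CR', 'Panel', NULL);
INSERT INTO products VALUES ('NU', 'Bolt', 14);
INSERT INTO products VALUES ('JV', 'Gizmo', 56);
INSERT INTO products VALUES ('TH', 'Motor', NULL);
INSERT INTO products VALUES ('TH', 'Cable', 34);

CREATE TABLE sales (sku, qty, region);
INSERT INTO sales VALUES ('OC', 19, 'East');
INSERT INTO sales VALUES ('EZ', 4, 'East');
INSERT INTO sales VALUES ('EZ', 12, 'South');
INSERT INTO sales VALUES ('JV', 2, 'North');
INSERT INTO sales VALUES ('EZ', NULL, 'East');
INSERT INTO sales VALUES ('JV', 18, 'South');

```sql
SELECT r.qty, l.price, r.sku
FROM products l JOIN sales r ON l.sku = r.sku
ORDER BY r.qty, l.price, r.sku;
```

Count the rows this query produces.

4

INNER JOIN keeps only pairs where the ON condition holds.
Matching on l.sku = r.sku.
- l (sku=JV) pairs with 2 row(s) of r.
- l (sku=BQ) has no partner → excluded.
- l (sku=CR) has no partner → excluded.
- l (sku=NU) has no partner → excluded.
- l (sku=JV) pairs with 2 row(s) of r.
- l (sku=TH) has no partner → excluded.
- l (sku=TH) has no partner → excluded.
Total: 4 rows.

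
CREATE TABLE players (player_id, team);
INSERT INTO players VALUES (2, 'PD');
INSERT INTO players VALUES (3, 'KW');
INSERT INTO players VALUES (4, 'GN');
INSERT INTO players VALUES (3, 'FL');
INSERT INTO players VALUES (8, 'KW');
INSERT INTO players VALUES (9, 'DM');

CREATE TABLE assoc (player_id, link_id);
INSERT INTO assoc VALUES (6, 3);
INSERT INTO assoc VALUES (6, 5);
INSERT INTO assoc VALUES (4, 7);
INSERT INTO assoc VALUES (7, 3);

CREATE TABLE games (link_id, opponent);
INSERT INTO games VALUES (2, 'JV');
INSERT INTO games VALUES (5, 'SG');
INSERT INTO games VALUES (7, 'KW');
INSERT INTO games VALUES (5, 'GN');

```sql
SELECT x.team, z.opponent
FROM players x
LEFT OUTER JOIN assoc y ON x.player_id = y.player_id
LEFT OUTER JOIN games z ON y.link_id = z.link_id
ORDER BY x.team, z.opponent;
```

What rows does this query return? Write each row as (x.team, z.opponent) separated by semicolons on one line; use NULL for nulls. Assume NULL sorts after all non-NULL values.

(DM, NULL); (FL, NULL); (GN, KW); (KW, NULL); (KW, NULL); (PD, NULL)

Evaluate left to right. First `players x LEFT JOIN assoc y` on player_id: 6 row(s).
Then LEFT JOIN `games z` on link_id: each of those 6 rows is kept; rows whose y.link_id has no match in z get NULL for z's columns.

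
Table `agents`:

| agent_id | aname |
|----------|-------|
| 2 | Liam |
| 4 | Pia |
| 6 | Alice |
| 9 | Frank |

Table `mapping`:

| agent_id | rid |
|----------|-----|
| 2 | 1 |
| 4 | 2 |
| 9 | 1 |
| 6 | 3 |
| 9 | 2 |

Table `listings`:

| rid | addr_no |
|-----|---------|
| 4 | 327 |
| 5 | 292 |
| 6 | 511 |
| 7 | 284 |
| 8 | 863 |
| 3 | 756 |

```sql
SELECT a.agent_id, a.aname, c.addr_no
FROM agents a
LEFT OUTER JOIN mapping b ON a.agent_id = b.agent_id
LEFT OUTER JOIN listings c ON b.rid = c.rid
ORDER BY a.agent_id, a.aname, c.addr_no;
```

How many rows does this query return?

5

Step 1 — a LEFT JOIN b on agent_id → 5 row(s).
Then LEFT JOIN `listings c` on rid: each of those 5 rows is kept; rows whose b.rid has no match in c get NULL for c's columns.
Result: 5 row(s).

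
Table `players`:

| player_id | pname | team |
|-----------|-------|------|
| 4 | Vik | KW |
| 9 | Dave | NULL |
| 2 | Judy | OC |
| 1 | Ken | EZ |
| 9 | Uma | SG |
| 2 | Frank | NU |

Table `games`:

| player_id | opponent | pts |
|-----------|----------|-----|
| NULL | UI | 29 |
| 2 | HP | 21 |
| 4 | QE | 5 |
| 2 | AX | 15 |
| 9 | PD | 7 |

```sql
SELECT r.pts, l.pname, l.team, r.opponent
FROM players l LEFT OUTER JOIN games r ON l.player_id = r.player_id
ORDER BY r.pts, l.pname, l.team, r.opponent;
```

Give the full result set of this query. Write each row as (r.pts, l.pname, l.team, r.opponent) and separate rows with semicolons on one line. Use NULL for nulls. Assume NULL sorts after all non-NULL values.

(5, Vik, KW, QE); (7, Dave, NULL, PD); (7, Uma, SG, PD); (15, Frank, NU, AX); (15, Judy, OC, AX); (21, Frank, NU, HP); (21, Judy, OC, HP); (NULL, Ken, EZ, NULL)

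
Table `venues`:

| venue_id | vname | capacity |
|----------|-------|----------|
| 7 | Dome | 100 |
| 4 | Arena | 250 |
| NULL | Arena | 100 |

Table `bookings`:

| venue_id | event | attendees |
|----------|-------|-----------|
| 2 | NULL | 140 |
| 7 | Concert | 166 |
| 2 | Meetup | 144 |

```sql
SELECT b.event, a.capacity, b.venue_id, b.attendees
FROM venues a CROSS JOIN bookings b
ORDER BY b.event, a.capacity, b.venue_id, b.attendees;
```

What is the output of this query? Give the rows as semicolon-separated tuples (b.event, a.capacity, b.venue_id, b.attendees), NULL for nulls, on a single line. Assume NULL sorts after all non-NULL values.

(Concert, 100, 7, 166); (Concert, 100, 7, 166); (Concert, 250, 7, 166); (Meetup, 100, 2, 144); (Meetup, 100, 2, 144); (Meetup, 250, 2, 144); (NULL, 100, 2, 140); (NULL, 100, 2, 140); (NULL, 250, 2, 140)

CROSS JOIN pairs every row of `venues` with every row of `bookings`: 3 × 3 = 9 rows.
After projecting and ordering:
b.event | a.capacity | b.venue_id | b.attendees
Concert | 100 | 7 | 166
Concert | 100 | 7 | 166
Concert | 250 | 7 | 166
Meetup | 100 | 2 | 144
Meetup | 100 | 2 | 144
Meetup | 250 | 2 | 144
NULL | 100 | 2 | 140
NULL | 100 | 2 | 140
NULL | 250 | 2 | 140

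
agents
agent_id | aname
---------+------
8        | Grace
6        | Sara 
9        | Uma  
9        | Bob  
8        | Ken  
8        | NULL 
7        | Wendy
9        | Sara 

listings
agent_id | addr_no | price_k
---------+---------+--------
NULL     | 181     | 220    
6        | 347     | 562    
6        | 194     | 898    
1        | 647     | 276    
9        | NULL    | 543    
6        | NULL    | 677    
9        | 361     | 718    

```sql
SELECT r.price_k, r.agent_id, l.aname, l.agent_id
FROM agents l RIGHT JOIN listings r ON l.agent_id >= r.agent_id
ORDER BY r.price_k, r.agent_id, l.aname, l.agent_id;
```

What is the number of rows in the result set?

RIGHT JOIN keeps every row from `listings`; unmatched rows get NULL for `agents`'s columns.
Matching on l.agent_id >= r.agent_id. A NULL in a compared column never satisfies the condition.
Matched pairs: 38; unmatched r rows kept: 1.
Total: 38 matched + 1 padded = 39 rows.

39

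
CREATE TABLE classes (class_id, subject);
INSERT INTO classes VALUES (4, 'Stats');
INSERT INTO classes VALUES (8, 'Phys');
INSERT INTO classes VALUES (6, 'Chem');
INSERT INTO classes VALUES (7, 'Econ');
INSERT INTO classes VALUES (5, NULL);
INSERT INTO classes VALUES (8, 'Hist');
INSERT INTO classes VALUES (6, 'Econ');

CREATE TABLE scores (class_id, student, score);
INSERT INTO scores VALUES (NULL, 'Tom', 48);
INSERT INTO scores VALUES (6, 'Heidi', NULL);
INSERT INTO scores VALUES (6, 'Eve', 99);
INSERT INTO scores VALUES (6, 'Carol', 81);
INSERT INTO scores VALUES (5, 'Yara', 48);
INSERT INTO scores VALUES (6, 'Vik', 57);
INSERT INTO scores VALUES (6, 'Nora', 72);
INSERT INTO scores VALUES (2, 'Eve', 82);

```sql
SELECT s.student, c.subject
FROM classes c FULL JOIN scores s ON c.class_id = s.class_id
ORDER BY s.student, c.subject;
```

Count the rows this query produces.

17

FULL OUTER JOIN keeps every row from both sides; unmatched rows get NULL for the other side's columns.
Matching on c.class_id = s.class_id. A NULL in a compared column never satisfies the condition.
- c row (class_id=4): no match → kept, s columns NULL.
- c row (class_id=8): no match → kept, s columns NULL.
- c row (class_id=6): matches 5 s row(s) → 5 output row(s).
- c row (class_id=7): no match → kept, s columns NULL.
- c row (class_id=5): matches 1 s row(s) → 1 output row(s).
- c row (class_id=8): no match → kept, s columns NULL.
- c row (class_id=6): matches 5 s row(s) → 5 output row(s).
- plus 2 unmatched s row(s), each kept with NULL c columns.
Total: 11 matched + 6 padded = 17 rows.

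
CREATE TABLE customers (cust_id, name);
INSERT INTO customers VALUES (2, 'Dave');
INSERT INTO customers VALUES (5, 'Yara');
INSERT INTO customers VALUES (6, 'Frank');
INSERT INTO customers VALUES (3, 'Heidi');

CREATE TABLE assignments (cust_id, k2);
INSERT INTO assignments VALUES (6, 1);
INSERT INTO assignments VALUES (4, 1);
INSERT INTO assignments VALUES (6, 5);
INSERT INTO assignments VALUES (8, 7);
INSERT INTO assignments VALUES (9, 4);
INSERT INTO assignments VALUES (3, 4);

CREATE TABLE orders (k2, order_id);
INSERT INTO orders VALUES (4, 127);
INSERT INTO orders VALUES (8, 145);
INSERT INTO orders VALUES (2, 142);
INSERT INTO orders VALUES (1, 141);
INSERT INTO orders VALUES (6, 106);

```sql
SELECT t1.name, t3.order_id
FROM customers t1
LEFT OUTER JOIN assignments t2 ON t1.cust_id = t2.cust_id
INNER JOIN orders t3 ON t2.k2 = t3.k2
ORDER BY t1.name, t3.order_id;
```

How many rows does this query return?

2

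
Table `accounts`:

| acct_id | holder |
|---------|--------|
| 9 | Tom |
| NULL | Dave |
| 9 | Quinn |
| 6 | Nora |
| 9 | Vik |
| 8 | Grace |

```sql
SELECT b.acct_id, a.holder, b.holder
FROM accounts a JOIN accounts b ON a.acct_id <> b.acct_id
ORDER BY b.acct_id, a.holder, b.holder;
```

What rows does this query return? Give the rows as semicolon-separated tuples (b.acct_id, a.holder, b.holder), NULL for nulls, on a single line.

(6, Grace, Nora); (6, Quinn, Nora); (6, Tom, Nora); (6, Vik, Nora); (8, Nora, Grace); (8, Quinn, Grace); (8, Tom, Grace); (8, Vik, Grace); (9, Grace, Quinn); (9, Grace, Tom); (9, Grace, Vik); (9, Nora, Quinn); (9, Nora, Tom); (9, Nora, Vik)

INNER JOIN keeps only pairs where the ON condition holds.
Matching on a.acct_id <> b.acct_id. A NULL in a compared column never satisfies the condition.
Matched pairs: 14.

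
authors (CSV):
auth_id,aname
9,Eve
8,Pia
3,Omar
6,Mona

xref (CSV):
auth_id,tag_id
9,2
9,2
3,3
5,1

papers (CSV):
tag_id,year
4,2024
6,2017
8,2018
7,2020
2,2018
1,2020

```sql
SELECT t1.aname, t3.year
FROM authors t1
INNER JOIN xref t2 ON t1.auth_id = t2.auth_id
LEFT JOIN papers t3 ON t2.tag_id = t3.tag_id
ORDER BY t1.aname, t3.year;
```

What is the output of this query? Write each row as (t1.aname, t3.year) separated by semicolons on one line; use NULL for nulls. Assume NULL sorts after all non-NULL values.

(Eve, 2018); (Eve, 2018); (Omar, NULL)

Joins associate left-to-right: authors INNER JOIN xref on auth_id gives 3 intermediate row(s).
Then LEFT JOIN `papers t3` on tag_id: each of those 3 rows is kept; rows whose t2.tag_id has no match in t3 get NULL for t3's columns.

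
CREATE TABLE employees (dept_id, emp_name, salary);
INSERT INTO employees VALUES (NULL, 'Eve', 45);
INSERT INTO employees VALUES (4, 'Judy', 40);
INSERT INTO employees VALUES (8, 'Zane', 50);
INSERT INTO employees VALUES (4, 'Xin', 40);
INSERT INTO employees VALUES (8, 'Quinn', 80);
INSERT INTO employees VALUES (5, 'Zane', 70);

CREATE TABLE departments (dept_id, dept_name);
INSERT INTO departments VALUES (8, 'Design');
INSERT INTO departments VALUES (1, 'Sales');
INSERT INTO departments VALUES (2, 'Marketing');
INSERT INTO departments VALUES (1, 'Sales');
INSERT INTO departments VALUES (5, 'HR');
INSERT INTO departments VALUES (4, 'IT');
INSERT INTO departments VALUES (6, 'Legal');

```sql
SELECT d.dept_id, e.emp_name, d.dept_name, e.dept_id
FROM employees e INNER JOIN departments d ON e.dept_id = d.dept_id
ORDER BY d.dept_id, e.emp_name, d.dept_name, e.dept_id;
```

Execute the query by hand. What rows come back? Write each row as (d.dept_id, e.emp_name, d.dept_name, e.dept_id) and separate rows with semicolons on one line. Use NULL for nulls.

(4, Judy, IT, 4); (4, Xin, IT, 4); (5, Zane, HR, 5); (8, Quinn, Design, 8); (8, Zane, Design, 8)

INNER JOIN keeps only pairs where the ON condition holds.
Matching on e.dept_id = d.dept_id. A NULL in a compared column never satisfies the condition.
- e (dept_id=NULL) has no partner → excluded.
- e (dept_id=4) pairs with 1 row(s) of d.
- e (dept_id=8) pairs with 1 row(s) of d.
- e (dept_id=4) pairs with 1 row(s) of d.
- e (dept_id=8) pairs with 1 row(s) of d.
- e (dept_id=5) pairs with 1 row(s) of d.
After projecting and ordering:
d.dept_id | e.emp_name | d.dept_name | e.dept_id
4 | Judy | IT | 4
4 | Xin | IT | 4
5 | Zane | HR | 5
8 | Quinn | Design | 8
8 | Zane | Design | 8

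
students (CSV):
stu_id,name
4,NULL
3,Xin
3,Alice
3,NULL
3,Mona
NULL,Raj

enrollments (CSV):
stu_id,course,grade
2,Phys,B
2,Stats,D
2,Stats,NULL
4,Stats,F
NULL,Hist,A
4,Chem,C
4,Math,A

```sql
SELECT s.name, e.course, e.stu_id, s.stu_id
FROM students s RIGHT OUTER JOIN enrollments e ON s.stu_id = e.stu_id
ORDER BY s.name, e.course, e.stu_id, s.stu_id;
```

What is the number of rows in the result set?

7

RIGHT JOIN keeps every row from `enrollments`; unmatched rows get NULL for `students`'s columns.
Matching on s.stu_id = e.stu_id. A NULL in a compared column never satisfies the condition.
- s row (stu_id=4): matches 3 e row(s) → 3 output row(s).
- s row (stu_id=3): no match.
- s row (stu_id=3): no match.
- s row (stu_id=3): no match.
- s row (stu_id=3): no match.
- s row (stu_id=NULL): no match.
- plus 4 unmatched e row(s), each kept with NULL s columns.
Total: 3 matched + 4 padded = 7 rows.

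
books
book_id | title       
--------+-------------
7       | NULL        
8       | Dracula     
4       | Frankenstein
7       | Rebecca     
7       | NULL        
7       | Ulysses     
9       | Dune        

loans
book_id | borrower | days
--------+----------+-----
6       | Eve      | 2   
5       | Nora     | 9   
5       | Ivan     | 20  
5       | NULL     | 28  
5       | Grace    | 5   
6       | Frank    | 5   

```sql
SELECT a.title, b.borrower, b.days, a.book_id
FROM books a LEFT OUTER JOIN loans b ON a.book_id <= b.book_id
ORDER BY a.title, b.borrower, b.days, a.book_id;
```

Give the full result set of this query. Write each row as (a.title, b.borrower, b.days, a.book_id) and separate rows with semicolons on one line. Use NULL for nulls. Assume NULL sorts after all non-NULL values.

(Dracula, NULL, NULL, 8); (Dune, NULL, NULL, 9); (Frankenstein, Eve, 2, 4); (Frankenstein, Frank, 5, 4); (Frankenstein, Grace, 5, 4); (Frankenstein, Ivan, 20, 4); (Frankenstein, Nora, 9, 4); (Frankenstein, NULL, 28, 4); (Rebecca, NULL, NULL, 7); (Ulysses, NULL, NULL, 7); (NULL, NULL, NULL, 7); (NULL, NULL, NULL, 7)

LEFT JOIN keeps every row from `books`; unmatched rows get NULL for `loans`'s columns.
Matching on a.book_id <= b.book_id.
Matched pairs: 6; unmatched a rows kept: 6.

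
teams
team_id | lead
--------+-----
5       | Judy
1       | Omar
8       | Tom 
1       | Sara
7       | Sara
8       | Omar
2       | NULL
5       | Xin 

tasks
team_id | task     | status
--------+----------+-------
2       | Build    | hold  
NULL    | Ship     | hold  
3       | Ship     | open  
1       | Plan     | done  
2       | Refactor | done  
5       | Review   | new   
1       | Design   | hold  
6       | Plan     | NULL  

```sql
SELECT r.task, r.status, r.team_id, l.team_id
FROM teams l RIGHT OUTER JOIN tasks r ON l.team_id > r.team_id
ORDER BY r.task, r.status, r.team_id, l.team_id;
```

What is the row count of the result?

34

RIGHT JOIN keeps every row from `tasks`; unmatched rows get NULL for `teams`'s columns.
Matching on l.team_id > r.team_id. A NULL in a compared column never satisfies the condition.
Matched pairs: 33; unmatched r rows kept: 1.
Total: 33 matched + 1 padded = 34 rows.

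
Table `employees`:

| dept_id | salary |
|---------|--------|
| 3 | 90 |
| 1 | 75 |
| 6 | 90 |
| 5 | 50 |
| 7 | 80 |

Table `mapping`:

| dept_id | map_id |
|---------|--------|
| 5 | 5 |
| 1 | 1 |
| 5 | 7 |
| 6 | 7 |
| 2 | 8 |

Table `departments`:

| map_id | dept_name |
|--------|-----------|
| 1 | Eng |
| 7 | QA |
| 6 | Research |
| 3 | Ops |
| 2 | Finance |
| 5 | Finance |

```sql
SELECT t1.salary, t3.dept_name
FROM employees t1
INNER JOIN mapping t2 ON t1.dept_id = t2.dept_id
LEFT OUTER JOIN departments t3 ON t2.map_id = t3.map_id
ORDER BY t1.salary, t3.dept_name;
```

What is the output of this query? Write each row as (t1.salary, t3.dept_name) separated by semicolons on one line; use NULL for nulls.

(50, Finance); (50, QA); (75, Eng); (90, QA)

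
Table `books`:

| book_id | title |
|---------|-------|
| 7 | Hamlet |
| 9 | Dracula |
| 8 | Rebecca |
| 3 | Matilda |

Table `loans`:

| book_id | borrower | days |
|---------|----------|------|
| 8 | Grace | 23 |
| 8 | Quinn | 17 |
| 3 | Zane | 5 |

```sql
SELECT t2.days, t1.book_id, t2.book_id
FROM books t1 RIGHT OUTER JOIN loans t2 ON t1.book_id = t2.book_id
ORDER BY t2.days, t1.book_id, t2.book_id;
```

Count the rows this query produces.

3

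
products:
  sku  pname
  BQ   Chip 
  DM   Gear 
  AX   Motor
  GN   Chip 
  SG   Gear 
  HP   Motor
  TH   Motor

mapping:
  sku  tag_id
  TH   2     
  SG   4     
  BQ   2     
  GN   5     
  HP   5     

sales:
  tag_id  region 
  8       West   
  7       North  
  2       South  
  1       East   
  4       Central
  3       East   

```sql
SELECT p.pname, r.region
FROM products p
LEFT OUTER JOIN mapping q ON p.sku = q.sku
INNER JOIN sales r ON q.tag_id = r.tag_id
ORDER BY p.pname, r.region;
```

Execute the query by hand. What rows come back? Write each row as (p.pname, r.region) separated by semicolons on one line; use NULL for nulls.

Step 1 — p LEFT JOIN q on sku → 7 row(s).
Then INNER JOIN `sales r` on tag_id: keep only rows whose q.tag_id appears in r.

(Chip, South); (Gear, Central); (Motor, South)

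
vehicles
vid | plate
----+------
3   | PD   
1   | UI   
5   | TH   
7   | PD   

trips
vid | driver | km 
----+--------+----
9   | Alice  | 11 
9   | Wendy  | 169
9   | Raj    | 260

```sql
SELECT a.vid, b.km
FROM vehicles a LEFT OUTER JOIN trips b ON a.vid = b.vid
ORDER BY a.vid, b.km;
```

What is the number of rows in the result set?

LEFT JOIN keeps every row from `vehicles`; unmatched rows get NULL for `trips`'s columns.
Matching on a.vid = b.vid.
Matched pairs: 0; unmatched a rows kept: 4.
Total: 0 matched + 4 padded = 4 rows.

4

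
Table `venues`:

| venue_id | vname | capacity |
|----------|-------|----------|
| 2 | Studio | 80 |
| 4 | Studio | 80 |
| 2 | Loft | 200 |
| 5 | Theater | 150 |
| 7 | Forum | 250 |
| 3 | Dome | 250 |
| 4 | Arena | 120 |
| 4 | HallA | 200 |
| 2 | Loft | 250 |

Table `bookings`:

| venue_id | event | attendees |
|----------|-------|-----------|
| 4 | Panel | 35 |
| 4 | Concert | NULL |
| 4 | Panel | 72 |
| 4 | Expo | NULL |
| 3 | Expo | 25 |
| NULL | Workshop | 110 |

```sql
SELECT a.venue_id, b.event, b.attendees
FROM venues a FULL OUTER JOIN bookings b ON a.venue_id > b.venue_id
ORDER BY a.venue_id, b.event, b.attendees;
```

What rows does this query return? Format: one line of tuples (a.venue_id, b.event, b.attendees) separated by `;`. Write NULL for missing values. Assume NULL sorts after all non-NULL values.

FULL OUTER JOIN keeps every row from both sides; unmatched rows get NULL for the other side's columns.
Matching on a.venue_id > b.venue_id. A NULL in a compared column never satisfies the condition.
- a (venue_id=2) has no partner → padded with NULL.
- a (venue_id=4) pairs with 1 row(s) of b.
- a (venue_id=2) has no partner → padded with NULL.
- a (venue_id=5) pairs with 5 row(s) of b.
- a (venue_id=7) pairs with 5 row(s) of b.
- a (venue_id=3) has no partner → padded with NULL.
- a (venue_id=4) pairs with 1 row(s) of b.
- a (venue_id=4) pairs with 1 row(s) of b.
- a (venue_id=2) has no partner → padded with NULL.
- 1 b row(s) had no a match → kept, a columns NULL.

(2, NULL, NULL); (2, NULL, NULL); (2, NULL, NULL); (3, NULL, NULL); (4, Expo, 25); (4, Expo, 25); (4, Expo, 25); (5, Concert, NULL); (5, Expo, 25); (5, Expo, NULL); (5, Panel, 35); (5, Panel, 72); (7, Concert, NULL); (7, Expo, 25); (7, Expo, NULL); (7, Panel, 35); (7, Panel, 72); (NULL, Workshop, 110)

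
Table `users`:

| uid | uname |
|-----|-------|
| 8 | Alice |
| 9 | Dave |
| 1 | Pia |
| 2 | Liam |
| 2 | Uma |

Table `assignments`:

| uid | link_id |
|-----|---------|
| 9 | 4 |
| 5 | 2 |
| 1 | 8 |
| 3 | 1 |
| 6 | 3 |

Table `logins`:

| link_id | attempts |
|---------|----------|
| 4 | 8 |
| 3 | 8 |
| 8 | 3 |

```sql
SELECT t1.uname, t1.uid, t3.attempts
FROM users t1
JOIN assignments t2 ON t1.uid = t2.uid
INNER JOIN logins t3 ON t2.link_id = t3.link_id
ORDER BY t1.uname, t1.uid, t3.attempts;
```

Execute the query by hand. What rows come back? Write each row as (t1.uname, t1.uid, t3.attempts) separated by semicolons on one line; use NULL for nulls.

Evaluate left to right. First `users t1 INNER JOIN assignments t2` on uid: 2 row(s).
Then INNER JOIN `logins t3` on link_id: keep only rows whose t2.link_id appears in t3.

(Dave, 9, 8); (Pia, 1, 3)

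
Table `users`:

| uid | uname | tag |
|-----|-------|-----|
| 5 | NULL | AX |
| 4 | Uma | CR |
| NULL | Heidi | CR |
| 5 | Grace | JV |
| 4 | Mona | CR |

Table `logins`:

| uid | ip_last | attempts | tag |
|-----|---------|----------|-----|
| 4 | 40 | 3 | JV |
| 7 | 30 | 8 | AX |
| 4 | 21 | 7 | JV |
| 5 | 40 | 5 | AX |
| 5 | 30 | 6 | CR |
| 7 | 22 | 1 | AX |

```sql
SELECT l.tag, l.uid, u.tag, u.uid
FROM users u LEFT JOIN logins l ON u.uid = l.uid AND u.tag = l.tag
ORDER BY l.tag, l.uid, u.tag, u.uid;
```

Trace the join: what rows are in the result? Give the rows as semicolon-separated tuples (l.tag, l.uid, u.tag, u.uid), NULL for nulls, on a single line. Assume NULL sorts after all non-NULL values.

(AX, 5, AX, 5); (NULL, NULL, CR, 4); (NULL, NULL, CR, 4); (NULL, NULL, CR, NULL); (NULL, NULL, JV, 5)

LEFT JOIN keeps every row from `users`; unmatched rows get NULL for `logins`'s columns.
Matching on u.uid = l.uid AND u.tag = l.tag. A NULL in a compared column never satisfies the condition.
- uid=5, tag=AX: 1 matching l row(s), so 1 row(s) emitted.
- uid=4, tag=CR: no l row matches, row kept with l columns NULL.
- uid=NULL, tag=CR: no l row matches, row kept with l columns NULL.
- uid=5, tag=JV: no l row matches, row kept with l columns NULL.
- uid=4, tag=CR: no l row matches, row kept with l columns NULL.
After projecting and ordering:
l.tag | l.uid | u.tag | u.uid
AX | 5 | AX | 5
NULL | NULL | CR | 4
NULL | NULL | CR | 4
NULL | NULL | CR | NULL
NULL | NULL | JV | 5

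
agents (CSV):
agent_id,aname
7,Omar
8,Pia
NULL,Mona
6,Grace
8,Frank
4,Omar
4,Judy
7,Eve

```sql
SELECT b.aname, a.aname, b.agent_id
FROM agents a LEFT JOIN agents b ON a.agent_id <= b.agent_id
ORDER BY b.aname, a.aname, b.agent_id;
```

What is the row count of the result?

32

LEFT JOIN keeps every row from `agents a`; unmatched rows get NULL for `agents b`'s columns.
Matching on a.agent_id <= b.agent_id. A NULL in a compared column never satisfies the condition.
Matched pairs: 31; unmatched a rows kept: 1.
Total: 31 matched + 1 padded = 32 rows.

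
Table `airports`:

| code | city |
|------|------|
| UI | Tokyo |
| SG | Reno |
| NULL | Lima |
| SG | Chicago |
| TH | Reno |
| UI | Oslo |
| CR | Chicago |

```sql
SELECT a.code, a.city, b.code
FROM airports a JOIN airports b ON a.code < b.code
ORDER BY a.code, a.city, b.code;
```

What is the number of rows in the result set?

13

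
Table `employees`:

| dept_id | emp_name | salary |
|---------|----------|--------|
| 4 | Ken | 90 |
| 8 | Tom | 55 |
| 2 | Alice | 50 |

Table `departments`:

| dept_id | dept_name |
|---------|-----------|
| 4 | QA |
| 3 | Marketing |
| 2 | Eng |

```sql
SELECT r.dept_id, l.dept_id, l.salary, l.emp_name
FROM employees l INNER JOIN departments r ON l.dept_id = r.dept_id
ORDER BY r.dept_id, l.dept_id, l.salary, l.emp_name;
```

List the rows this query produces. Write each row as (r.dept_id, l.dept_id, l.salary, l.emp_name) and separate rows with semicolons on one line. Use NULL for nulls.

(2, 2, 50, Alice); (4, 4, 90, Ken)

INNER JOIN keeps only pairs where the ON condition holds.
Matching on l.dept_id = r.dept_id.
Matched pairs: 2.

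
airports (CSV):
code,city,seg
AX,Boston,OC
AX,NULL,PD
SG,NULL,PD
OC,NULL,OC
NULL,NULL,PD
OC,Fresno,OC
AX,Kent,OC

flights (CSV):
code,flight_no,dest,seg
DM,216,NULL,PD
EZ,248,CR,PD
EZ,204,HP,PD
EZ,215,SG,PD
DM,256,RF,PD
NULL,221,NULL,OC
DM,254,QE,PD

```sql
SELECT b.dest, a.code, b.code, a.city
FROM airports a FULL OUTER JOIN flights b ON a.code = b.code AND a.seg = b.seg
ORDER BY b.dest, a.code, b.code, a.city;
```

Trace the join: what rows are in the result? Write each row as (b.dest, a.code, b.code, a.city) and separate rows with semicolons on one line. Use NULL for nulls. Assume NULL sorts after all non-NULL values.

FULL OUTER JOIN keeps every row from both sides; unmatched rows get NULL for the other side's columns.
Matching on a.code = b.code AND a.seg = b.seg. A NULL in a compared column never satisfies the condition.
Matched pairs: 0; unmatched a rows kept: 7; unmatched b rows kept: 7.

(CR, NULL, EZ, NULL); (HP, NULL, EZ, NULL); (QE, NULL, DM, NULL); (RF, NULL, DM, NULL); (SG, NULL, EZ, NULL); (NULL, AX, NULL, Boston); (NULL, AX, NULL, Kent); (NULL, AX, NULL, NULL); (NULL, OC, NULL, Fresno); (NULL, OC, NULL, NULL); (NULL, SG, NULL, NULL); (NULL, NULL, DM, NULL); (NULL, NULL, NULL, NULL); (NULL, NULL, NULL, NULL)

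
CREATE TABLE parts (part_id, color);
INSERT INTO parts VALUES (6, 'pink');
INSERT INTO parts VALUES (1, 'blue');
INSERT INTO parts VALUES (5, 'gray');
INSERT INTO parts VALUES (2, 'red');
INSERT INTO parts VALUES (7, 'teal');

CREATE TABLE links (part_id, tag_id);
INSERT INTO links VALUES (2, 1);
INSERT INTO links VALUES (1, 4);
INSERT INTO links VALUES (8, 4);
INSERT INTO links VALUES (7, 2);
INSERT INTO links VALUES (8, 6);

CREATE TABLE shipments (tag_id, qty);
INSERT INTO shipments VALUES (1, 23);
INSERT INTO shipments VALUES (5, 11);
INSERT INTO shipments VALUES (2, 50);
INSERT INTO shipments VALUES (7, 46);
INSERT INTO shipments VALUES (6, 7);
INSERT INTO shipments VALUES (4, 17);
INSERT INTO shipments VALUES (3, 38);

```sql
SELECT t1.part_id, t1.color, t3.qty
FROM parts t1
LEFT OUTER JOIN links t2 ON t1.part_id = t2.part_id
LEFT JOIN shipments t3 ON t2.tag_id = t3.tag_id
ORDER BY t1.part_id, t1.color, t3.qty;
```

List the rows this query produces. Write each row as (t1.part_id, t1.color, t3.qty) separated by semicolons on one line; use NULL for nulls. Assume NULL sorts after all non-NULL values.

(1, blue, 17); (2, red, 23); (5, gray, NULL); (6, pink, NULL); (7, teal, 50)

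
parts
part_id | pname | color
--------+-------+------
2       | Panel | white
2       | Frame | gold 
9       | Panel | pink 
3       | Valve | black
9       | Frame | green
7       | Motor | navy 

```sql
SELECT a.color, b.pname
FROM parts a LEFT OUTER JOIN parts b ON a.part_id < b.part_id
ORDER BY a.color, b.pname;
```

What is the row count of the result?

LEFT JOIN keeps every row from `parts a`; unmatched rows get NULL for `parts b`'s columns.
Matching on a.part_id < b.part_id.
- a (part_id=2) pairs with 4 row(s) of b.
- a (part_id=2) pairs with 4 row(s) of b.
- a (part_id=9) has no partner → padded with NULL.
- a (part_id=3) pairs with 3 row(s) of b.
- a (part_id=9) has no partner → padded with NULL.
- a (part_id=7) pairs with 2 row(s) of b.
Total: 13 matched + 2 padded = 15 rows.

15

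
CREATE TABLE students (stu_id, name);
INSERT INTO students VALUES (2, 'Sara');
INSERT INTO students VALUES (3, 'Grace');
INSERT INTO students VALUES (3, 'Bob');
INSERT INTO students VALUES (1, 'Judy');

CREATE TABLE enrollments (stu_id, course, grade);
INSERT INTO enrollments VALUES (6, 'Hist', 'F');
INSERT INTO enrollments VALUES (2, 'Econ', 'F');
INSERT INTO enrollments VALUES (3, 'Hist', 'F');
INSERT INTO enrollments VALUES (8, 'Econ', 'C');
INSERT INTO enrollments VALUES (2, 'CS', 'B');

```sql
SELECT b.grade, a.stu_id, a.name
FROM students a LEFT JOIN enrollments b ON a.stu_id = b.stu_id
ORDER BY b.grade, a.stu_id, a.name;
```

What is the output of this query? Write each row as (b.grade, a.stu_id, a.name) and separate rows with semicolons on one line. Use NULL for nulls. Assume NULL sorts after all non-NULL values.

(B, 2, Sara); (F, 2, Sara); (F, 3, Bob); (F, 3, Grace); (NULL, 1, Judy)

LEFT JOIN keeps every row from `students`; unmatched rows get NULL for `enrollments`'s columns.
Matching on a.stu_id = b.stu_id.
- a[0] stu_id=2 → 2 match(es) in b → 2 row(s).
- a[1] stu_id=3 → 1 match(es) in b → 1 row(s).
- a[2] stu_id=3 → 1 match(es) in b → 1 row(s).
- a[3] stu_id=1 → no match; kept with NULLs on the b side.
After projecting and ordering:
b.grade | a.stu_id | a.name
B | 2 | Sara
F | 2 | Sara
F | 3 | Bob
F | 3 | Grace
NULL | 1 | Judy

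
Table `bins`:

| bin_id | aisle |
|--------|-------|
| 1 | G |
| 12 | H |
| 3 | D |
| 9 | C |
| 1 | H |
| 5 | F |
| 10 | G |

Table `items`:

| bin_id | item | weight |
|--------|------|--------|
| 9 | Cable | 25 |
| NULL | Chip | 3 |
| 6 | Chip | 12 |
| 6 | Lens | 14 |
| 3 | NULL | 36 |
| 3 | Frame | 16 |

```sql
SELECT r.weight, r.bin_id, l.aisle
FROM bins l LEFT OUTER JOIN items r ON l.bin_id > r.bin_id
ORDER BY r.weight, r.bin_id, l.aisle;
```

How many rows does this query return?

19

LEFT JOIN keeps every row from `bins`; unmatched rows get NULL for `items`'s columns.
Matching on l.bin_id > r.bin_id. A NULL in a compared column never satisfies the condition.
Matched pairs: 16; unmatched l rows kept: 3.
Total: 16 matched + 3 padded = 19 rows.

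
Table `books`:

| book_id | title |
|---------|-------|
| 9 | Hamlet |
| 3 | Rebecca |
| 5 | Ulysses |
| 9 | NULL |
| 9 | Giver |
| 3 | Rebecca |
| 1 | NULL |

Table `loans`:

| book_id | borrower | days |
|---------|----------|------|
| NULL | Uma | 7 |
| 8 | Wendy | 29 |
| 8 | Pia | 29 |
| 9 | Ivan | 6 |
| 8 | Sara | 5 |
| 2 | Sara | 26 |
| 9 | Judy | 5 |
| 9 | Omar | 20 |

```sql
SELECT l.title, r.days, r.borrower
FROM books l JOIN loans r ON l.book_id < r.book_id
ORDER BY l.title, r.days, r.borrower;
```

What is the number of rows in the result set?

INNER JOIN keeps only pairs where the ON condition holds.
Matching on l.book_id < r.book_id. A NULL in a compared column never satisfies the condition.
- l (book_id=9) has no partner → excluded.
- l (book_id=3) pairs with 6 row(s) of r.
- l (book_id=5) pairs with 6 row(s) of r.
- l (book_id=9) has no partner → excluded.
- l (book_id=9) has no partner → excluded.
- l (book_id=3) pairs with 6 row(s) of r.
- l (book_id=1) pairs with 7 row(s) of r.
Total: 25 rows.

25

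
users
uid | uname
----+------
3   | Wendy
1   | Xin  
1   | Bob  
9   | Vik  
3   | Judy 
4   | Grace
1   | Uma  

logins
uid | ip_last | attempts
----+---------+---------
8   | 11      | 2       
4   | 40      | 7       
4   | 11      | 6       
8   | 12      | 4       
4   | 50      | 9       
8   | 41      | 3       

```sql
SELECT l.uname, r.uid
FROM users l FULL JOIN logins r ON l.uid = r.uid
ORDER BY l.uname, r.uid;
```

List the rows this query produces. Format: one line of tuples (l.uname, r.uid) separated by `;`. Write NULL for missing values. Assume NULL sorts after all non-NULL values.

(Bob, NULL); (Grace, 4); (Grace, 4); (Grace, 4); (Judy, NULL); (Uma, NULL); (Vik, NULL); (Wendy, NULL); (Xin, NULL); (NULL, 8); (NULL, 8); (NULL, 8)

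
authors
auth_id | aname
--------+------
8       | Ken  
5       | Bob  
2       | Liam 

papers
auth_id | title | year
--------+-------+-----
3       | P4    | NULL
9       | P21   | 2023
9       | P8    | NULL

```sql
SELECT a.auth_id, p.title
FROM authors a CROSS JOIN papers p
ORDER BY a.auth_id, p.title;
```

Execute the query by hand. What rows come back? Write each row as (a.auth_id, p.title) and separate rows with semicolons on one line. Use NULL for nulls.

CROSS JOIN pairs every row of `authors` with every row of `papers`: 3 × 3 = 9 rows.
After projecting and ordering:
a.auth_id | p.title
2 | P21
2 | P4
2 | P8
5 | P21
5 | P4
5 | P8
8 | P21
8 | P4
8 | P8

(2, P21); (2, P4); (2, P8); (5, P21); (5, P4); (5, P8); (8, P21); (8, P4); (8, P8)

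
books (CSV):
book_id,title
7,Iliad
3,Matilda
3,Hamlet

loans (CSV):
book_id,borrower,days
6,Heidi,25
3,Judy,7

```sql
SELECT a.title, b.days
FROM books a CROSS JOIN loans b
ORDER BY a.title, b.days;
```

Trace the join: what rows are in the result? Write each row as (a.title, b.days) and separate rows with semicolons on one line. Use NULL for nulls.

CROSS JOIN pairs every row of `books` with every row of `loans`: 3 × 2 = 6 rows.

(Hamlet, 7); (Hamlet, 25); (Iliad, 7); (Iliad, 25); (Matilda, 7); (Matilda, 25)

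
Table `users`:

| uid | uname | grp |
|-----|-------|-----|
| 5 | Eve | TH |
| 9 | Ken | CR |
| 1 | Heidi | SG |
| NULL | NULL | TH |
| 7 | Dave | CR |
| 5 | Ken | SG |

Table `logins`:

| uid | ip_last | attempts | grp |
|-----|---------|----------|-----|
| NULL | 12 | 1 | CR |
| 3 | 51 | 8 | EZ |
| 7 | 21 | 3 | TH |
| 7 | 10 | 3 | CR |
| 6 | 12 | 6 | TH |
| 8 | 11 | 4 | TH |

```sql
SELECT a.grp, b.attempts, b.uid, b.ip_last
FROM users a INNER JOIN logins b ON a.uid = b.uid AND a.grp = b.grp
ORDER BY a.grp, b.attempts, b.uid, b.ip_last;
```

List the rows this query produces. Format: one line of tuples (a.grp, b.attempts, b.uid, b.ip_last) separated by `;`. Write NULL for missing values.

(CR, 3, 7, 10)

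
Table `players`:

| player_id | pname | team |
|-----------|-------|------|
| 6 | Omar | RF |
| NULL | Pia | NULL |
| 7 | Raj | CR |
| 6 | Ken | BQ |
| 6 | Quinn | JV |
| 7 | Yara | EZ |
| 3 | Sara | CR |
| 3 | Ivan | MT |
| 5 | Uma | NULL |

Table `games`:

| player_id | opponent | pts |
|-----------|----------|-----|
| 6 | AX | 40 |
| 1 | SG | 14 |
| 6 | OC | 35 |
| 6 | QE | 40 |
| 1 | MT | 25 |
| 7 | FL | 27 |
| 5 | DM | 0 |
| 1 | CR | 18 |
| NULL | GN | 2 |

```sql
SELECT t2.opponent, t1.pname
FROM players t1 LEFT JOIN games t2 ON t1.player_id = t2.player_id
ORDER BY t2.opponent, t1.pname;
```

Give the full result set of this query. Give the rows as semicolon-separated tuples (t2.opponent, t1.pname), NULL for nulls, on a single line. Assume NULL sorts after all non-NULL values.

(AX, Ken); (AX, Omar); (AX, Quinn); (DM, Uma); (FL, Raj); (FL, Yara); (OC, Ken); (OC, Omar); (OC, Quinn); (QE, Ken); (QE, Omar); (QE, Quinn); (NULL, Ivan); (NULL, Pia); (NULL, Sara)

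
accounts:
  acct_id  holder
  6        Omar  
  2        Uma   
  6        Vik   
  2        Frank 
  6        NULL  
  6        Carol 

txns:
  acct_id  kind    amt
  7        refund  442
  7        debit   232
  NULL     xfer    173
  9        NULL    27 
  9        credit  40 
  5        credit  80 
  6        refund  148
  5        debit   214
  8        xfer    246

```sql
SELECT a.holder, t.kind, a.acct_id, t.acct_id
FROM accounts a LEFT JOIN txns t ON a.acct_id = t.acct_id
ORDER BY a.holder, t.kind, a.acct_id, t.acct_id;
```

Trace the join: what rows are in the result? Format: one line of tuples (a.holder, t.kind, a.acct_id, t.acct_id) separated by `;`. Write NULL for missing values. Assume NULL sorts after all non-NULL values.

(Carol, refund, 6, 6); (Frank, NULL, 2, NULL); (Omar, refund, 6, 6); (Uma, NULL, 2, NULL); (Vik, refund, 6, 6); (NULL, refund, 6, 6)

LEFT JOIN keeps every row from `accounts`; unmatched rows get NULL for `txns`'s columns.
Matching on a.acct_id = t.acct_id. A NULL in a compared column never satisfies the condition.
- a[0] acct_id=6 → 1 match(es) in t → 1 row(s).
- a[1] acct_id=2 → no match; kept with NULLs on the t side.
- a[2] acct_id=6 → 1 match(es) in t → 1 row(s).
- a[3] acct_id=2 → no match; kept with NULLs on the t side.
- a[4] acct_id=6 → 1 match(es) in t → 1 row(s).
- a[5] acct_id=6 → 1 match(es) in t → 1 row(s).
After projecting and ordering:
a.holder | t.kind | a.acct_id | t.acct_id
Carol | refund | 6 | 6
Frank | NULL | 2 | NULL
Omar | refund | 6 | 6
Uma | NULL | 2 | NULL
Vik | refund | 6 | 6
NULL | refund | 6 | 6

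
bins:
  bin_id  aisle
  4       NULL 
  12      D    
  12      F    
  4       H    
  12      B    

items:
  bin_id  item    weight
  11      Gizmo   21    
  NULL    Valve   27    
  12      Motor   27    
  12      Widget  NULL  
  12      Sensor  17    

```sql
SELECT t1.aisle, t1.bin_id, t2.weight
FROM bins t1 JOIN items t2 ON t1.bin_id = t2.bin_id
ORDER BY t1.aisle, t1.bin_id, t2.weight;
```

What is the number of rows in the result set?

9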